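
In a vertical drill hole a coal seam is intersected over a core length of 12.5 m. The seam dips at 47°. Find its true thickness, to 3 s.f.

True thickness t = h · cos(dip) = 12.5 × cos 47°
t = 12.5 × 0.6820 = 8.525 m

8.52 m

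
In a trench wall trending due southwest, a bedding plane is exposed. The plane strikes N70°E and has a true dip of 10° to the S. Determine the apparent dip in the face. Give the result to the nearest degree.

4°

The strike is N70°E and the section trends due southwest; the acute angle between them is β = 25°.
tan(apparent dip) = tan 10° · sin 25° = 0.0745
apparent dip = arctan 0.0745 = 4.26°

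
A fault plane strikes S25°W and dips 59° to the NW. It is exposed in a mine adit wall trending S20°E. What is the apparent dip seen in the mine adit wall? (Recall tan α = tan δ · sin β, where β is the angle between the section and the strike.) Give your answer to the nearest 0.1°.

49.6°

The section lies 45° from the strike.
tan(apparent dip) = tan 59° · sin 45° = 1.1768
α = arctan(1.1768) = 49.64°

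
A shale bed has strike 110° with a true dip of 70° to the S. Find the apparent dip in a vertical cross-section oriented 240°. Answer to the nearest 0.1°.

Angle between strike (110°) and section (240°): β = 50°.
tan(apparent dip) = tan 70° · sin 50° = 2.1047
α = arctan(2.1047) = 64.59°

64.6°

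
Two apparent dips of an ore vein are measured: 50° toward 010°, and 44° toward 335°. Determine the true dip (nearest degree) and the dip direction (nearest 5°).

Represent each trace as a vector plunging at its apparent dip toward its trend (east-north-up frame): v₁ = (0.112, 0.633, -0.766), v₂ = (-0.304, 0.652, -0.695).
The plane normal is n = v₁ × v₂ ∝ (0.060, 0.310, 0.265).
True dip = arccos(n_z / |n|) = arccos(0.6427) = 50.0°.
Dip direction = atan2(0.060, 0.310) = 11° (azimuth of n's horizontal projection).

true dip 50°, dip direction 010°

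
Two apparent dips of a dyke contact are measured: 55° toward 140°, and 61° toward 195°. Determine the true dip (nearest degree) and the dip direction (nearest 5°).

true dip 62°, dip direction 180°

The two traces are lines in the plane: v₁ = (sin 140°·cos 55°, cos 140°·cos 55°, −sin 55°), v₂ = (sin 195°·cos 61°, cos 195°·cos 61°, −sin 61°).
n = v₁ × v₂ = (-0.001, -0.425, 0.228) (taken with n_z > 0).
tan δ = √(n_x²+n_y²)/n_z = 0.425/0.228, so δ = 61.8°.
The horizontal component of n points toward azimuth atan2(n_x, n_y) = 180°, the dip direction.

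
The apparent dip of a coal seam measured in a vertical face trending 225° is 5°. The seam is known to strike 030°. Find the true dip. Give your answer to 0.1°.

The section is 15° from the strike.
tan(true dip) = tan 5° / sin 15° = 0.3380
δ = arctan(0.3380) = 18.68°

18.7°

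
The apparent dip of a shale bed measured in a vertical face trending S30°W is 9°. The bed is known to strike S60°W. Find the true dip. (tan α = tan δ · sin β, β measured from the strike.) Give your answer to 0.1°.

The section is 30° from the strike.
tan(true dip) = tan 9° / sin 30° = 0.3168
true dip = arctan 0.3168 = 17.58°

17.6°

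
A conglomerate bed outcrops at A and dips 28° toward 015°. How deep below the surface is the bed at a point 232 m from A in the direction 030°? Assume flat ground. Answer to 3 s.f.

The hole lies 15° from the dip direction, so the down-dip offset is 232 × cos 15° = 224.09 m.
Depth = down-dip offset × tan(dip) = 224.09 × tan 28° = 224.09 × 0.5317
Depth = 119.15 m

119 m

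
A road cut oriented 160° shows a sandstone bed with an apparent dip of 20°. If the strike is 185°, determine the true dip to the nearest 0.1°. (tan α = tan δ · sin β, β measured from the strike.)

40.7°

The section is 25° from the strike.
tan δ = tan α / sin β = tan 20° / sin 25° = 0.3640 / 0.4226 = 0.8612
true dip = arctan 0.8612 = 40.74°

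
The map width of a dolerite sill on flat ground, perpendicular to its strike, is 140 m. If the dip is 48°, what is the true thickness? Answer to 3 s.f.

104 m

True thickness t = w · sin(dip) = 140 × sin 48°
t = 140 × 0.7431 = 104.040 m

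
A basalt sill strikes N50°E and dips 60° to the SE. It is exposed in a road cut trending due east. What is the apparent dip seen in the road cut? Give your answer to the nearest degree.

48°

The strike is N50°E and the section trends due east; the acute angle between them is β = 40°.
tan α = tan 60° × sin 40° = 1.7321 × 0.6428 = 1.1133
apparent dip = arctan 1.1133 = 48.07°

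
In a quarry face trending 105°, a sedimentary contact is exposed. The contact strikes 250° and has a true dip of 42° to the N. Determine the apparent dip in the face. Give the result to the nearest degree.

Angle between strike (250°) and section (105°): β = 35°.
tan α = tan 42° × sin 35° = 0.9004 × 0.5736 = 0.5165
α = arctan(0.5165) = 27.31°

27°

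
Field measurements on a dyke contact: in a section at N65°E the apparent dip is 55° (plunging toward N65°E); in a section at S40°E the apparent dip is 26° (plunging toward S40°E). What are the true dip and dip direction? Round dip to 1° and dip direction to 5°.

true dip 55°, dip direction 070°

Represent each trace as a vector plunging at its apparent dip toward its trend (east-north-up frame): v₁ = (0.520, 0.242, -0.819), v₂ = (0.578, -0.689, -0.438).
The plane normal is n = v₁ × v₂ ∝ (0.670, 0.245, 0.498).
tan δ = √(n_x²+n_y²)/n_z = 0.714/0.498, so δ = 55.1°.
The horizontal component of n points toward azimuth atan2(n_x, n_y) = 70°, the dip direction.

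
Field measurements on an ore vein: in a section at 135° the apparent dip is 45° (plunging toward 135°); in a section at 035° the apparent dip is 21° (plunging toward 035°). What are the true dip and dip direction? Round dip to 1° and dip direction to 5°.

true dip 49°, dip direction 105°

The two traces are lines in the plane: v₁ = (sin 135°·cos 45°, cos 135°·cos 45°, −sin 45°), v₂ = (sin 35°·cos 21°, cos 35°·cos 21°, −sin 21°).
The plane normal is n = v₁ × v₂ ∝ (0.720, -0.199, 0.650).
tan δ = √(n_x²+n_y²)/n_z = 0.747/0.650, so δ = 49.0°.
The horizontal component of n points toward azimuth atan2(n_x, n_y) = 105°, the dip direction.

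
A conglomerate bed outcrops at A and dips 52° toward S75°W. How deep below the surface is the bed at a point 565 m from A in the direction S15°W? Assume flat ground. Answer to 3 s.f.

The hole lies 60° from the dip direction, so the down-dip offset is 565 × cos 60° = 282.50 m.
Depth = down-dip offset × tan(dip) = 282.50 × tan 52° = 282.50 × 1.2799
Depth = 361.58 m

362 m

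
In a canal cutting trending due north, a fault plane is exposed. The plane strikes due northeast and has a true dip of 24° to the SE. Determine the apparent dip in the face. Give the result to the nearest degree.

The strike is due northeast and the section trends due north; the acute angle between them is β = 45°.
tan(apparent dip) = tan 24° · sin 45° = 0.3148
α = arctan(0.3148) = 17.48°

17°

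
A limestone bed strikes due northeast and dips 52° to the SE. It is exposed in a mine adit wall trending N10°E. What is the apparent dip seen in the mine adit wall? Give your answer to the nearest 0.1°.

36.3°

The section lies 35° from the strike.
tan α = tan 52° × sin 35° = 1.2799 × 0.5736 = 0.7341
apparent dip = arctan 0.7341 = 36.28°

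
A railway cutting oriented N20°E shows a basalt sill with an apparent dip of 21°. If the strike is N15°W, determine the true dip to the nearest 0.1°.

The section is 35° from the strike.
tan δ = tan α / sin β = tan 21° / sin 35° = 0.3839 / 0.5736 = 0.6692
true dip = arctan 0.6692 = 33.79°

33.8°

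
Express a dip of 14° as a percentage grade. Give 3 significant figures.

grade % = 100 × tan 14° = 100 × 0.2493

24.9%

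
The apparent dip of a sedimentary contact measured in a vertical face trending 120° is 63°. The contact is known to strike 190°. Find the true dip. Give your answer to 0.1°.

β = acute angle between strike 190° and section 120° = 70°.
tan δ = tan α / sin β = tan 63° / sin 70° = 1.9626 / 0.9397 = 2.0886
δ = arctan(2.0886) = 64.42°

64.4°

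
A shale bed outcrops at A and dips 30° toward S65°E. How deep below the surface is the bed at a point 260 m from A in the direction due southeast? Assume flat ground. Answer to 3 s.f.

The hole lies 20° from the dip direction, so the down-dip offset is 260 × cos 20° = 244.32 m.
Depth = down-dip offset × tan(dip) = 244.32 × tan 30° = 244.32 × 0.5774
Depth = 141.06 m

141 m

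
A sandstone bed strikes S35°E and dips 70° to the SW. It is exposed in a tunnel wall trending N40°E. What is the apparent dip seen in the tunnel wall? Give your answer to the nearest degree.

69°

The strike is S35°E and the section trends N40°E; the acute angle between them is β = 75°.
tan(apparent dip) = tan 70° · sin 75° = 2.6539
apparent dip = arctan 2.6539 = 69.35°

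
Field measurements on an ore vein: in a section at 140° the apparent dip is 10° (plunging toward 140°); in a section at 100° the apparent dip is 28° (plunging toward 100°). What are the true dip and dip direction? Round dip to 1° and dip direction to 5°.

true dip 33°, dip direction 065°

Represent each trace as a vector plunging at its apparent dip toward its trend (east-north-up frame): v₁ = (0.633, -0.754, -0.174), v₂ = (0.870, -0.153, -0.469).
Cross product v₁ × v₂ gives the pole to the plane: n ∝ (0.328, 0.146, 0.559).
Dip δ = arctan(|n_h|/n_z) = arctan(0.359/0.559) = 32.7°.
The horizontal component of n points toward azimuth atan2(n_x, n_y) = 66°, the dip direction.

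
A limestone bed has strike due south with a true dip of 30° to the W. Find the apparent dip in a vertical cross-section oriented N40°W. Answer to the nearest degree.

The strike is due south and the section trends N40°W; the acute angle between them is β = 40°.
tan α = tan 30° × sin 40° = 0.5774 × 0.6428 = 0.3711
α = arctan(0.3711) = 20.36°

20°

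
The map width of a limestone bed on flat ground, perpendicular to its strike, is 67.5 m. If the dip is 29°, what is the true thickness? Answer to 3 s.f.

True thickness t = w · sin(dip) = 67.5 × sin 29°
t = 67.5 × 0.4848 = 32.725 m

32.7 m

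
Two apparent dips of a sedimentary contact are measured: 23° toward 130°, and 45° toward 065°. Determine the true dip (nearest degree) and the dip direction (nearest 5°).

true dip 45°, dip direction 065°

Each apparent-dip line lies in the plane. As unit vectors (x east, y north, z up), v₁ plunges 23°→130° and v₂ plunges 45°→065°.
n = v₁ × v₂ = (0.535, 0.248, 0.590) (taken with n_z > 0).
True dip = arccos(n_z / |n|) = arccos(0.7071) = 45.0°.
The horizontal component of n points toward azimuth atan2(n_x, n_y) = 65°, the dip direction.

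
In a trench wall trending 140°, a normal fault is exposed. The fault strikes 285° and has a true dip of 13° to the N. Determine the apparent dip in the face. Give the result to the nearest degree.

8°

The strike is 285° and the section trends 140°; the acute angle between them is β = 35°.
tan α = tan 13° × sin 35° = 0.2309 × 0.5736 = 0.1324
apparent dip = arctan 0.1324 = 7.54°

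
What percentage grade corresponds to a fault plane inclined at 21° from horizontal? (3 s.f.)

grade % = 100 × tan 21° = 100 × 0.3839

38.4%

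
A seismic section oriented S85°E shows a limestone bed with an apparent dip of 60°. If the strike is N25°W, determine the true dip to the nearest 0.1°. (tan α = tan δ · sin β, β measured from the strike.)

The section is 60° from the strike.
tan(true dip) = tan 60° / sin 60° = 2.0000
true dip = arctan 2.0000 = 63.43°

63.4°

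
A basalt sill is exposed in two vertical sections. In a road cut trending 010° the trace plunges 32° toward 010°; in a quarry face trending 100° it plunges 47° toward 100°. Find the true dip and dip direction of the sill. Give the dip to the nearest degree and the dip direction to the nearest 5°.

true dip 51°, dip direction 070°

The two traces are lines in the plane: v₁ = (sin 10°·cos 32°, cos 10°·cos 32°, −sin 32°), v₂ = (sin 100°·cos 47°, cos 100°·cos 47°, −sin 47°).
Cross product v₁ × v₂ gives the pole to the plane: n ∝ (0.674, 0.248, 0.578).
True dip = arccos(n_z / |n|) = arccos(0.6274) = 51.1°.
Dip direction = atan2(0.674, 0.248) = 70° (azimuth of n's horizontal projection).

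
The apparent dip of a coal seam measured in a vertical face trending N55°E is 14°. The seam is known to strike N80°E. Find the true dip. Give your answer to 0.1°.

30.5°

β = acute angle between strike N80°E and section N55°E = 25°.
tan δ = tan α / sin β = tan 14° / sin 25° = 0.2493 / 0.4226 = 0.5900
true dip = arctan 0.5900 = 30.54°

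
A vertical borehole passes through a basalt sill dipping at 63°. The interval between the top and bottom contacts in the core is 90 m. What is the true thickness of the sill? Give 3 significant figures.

40.9 m

True thickness t = h · cos(dip) = 90 × cos 63°
t = 90 × 0.4540 = 40.859 m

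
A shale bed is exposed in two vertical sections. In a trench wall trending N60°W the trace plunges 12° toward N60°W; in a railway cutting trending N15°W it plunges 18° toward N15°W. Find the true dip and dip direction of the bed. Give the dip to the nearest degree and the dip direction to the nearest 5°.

true dip 18°, dip direction 350°

Represent each trace as a vector plunging at its apparent dip toward its trend (east-north-up frame): v₁ = (-0.847, 0.489, -0.208), v₂ = (-0.246, 0.919, -0.309).
n = v₁ × v₂ = (-0.040, 0.211, 0.658) (taken with n_z > 0).
Dip δ = arctan(|n_h|/n_z) = arctan(0.214/0.658) = 18.0°.
The horizontal component of n points toward azimuth atan2(n_x, n_y) = 349°, the dip direction.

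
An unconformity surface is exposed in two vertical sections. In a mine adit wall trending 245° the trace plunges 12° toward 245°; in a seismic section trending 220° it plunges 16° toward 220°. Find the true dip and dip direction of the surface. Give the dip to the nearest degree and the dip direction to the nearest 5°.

Represent each trace as a vector plunging at its apparent dip toward its trend (east-north-up frame): v₁ = (-0.887, -0.413, -0.208), v₂ = (-0.618, -0.736, -0.276).
n = v₁ × v₂ = (-0.039, -0.116, 0.397) (taken with n_z > 0).
True dip = arccos(n_z / |n|) = arccos(0.9557) = 17.1°.
Dip direction = azimuth of (n_x, n_y) = atan2(-0.039, -0.116) = 199°.

true dip 17°, dip direction 200°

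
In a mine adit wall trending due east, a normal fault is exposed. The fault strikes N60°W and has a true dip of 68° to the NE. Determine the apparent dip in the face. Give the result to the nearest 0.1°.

The strike is N60°W and the section trends due east; the acute angle between them is β = 30°.
tan(apparent dip) = tan 68° · sin 30° = 1.2375
apparent dip = arctan 1.2375 = 51.06°

51.1°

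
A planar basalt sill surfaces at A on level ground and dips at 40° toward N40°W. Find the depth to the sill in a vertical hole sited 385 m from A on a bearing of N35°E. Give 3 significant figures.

The hole lies 75° from the dip direction, so the down-dip offset is 385 × cos 75° = 99.65 m.
Depth = down-dip offset × tan(dip) = 99.65 × tan 40° = 99.65 × 0.8391
Depth = 83.61 m

83.6 m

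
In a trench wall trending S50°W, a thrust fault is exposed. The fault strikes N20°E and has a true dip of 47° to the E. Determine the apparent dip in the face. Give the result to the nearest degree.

The section lies 30° from the strike.
tan α = tan 47° × sin 30° = 1.0724 × 0.5000 = 0.5362
apparent dip = arctan 0.5362 = 28.20°

28°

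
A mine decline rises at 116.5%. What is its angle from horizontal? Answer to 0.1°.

49.4°

tan θ = 116.5/100 = 1.1650
θ = arctan(1.1650) = 49.36°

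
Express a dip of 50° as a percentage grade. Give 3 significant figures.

119%

grade % = 100 × tan 50° = 100 × 1.1918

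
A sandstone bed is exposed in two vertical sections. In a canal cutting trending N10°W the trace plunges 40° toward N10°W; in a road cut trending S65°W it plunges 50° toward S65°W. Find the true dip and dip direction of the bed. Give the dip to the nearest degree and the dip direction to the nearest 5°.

Each apparent-dip line lies in the plane. As unit vectors (x east, y north, z up), v₁ plunges 40°→N10°W and v₂ plunges 50°→S65°W.
Cross product v₁ × v₂ gives the pole to the plane: n ∝ (-0.753, 0.273, 0.476).
Dip δ = arctan(|n_h|/n_z) = arctan(0.800/0.476) = 59.3°.
Dip direction = atan2(-0.753, 0.273) = 290° (azimuth of n's horizontal projection).

true dip 59°, dip direction 290°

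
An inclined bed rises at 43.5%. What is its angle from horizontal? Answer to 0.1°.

23.5°

tan θ = 43.5/100 = 0.4350
θ = arctan(0.4350) = 23.51°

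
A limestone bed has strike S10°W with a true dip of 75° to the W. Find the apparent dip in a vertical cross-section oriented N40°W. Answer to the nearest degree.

The section lies 50° from the strike.
tan(apparent dip) = tan 75° · sin 50° = 2.8589
apparent dip = arctan 2.8589 = 70.72°

71°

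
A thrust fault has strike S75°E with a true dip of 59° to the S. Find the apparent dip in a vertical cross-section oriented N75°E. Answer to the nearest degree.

40°

Angle between strike (S75°E) and section (N75°E): β = 30°.
tan α = tan 59° × sin 30° = 1.6643 × 0.5000 = 0.8321
α = arctan(0.8321) = 39.77°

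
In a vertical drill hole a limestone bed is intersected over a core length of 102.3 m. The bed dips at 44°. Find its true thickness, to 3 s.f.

73.6 m

True thickness t = h · cos(dip) = 102.3 × cos 44°
t = 102.3 × 0.7193 = 73.588 m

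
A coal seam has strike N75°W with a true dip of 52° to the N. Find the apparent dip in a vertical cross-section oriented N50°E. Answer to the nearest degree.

Angle between strike (N75°W) and section (N50°E): β = 55°.
tan(apparent dip) = tan 52° · sin 55° = 1.0485
α = arctan(1.0485) = 46.36°

46°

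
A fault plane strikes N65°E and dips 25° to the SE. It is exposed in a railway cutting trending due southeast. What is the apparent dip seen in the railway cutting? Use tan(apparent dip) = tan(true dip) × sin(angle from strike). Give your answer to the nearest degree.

The section lies 70° from the strike.
tan α = tan 25° × sin 70° = 0.4663 × 0.9397 = 0.4382
α = arctan(0.4382) = 23.66°

24°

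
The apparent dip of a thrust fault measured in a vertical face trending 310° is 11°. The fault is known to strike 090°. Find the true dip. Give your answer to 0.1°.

The section is 40° from the strike.
tan(true dip) = tan 11° / sin 40° = 0.3024
true dip = arctan 0.3024 = 16.83°

16.8°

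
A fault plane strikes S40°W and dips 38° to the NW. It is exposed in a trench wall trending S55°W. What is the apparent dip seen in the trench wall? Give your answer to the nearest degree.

11°

The section lies 15° from the strike.
tan α = tan 38° × sin 15° = 0.7813 × 0.2588 = 0.2022
apparent dip = arctan 0.2022 = 11.43°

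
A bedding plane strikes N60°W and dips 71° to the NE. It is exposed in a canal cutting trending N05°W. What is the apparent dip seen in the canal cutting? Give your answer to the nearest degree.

Angle between strike (N60°W) and section (N05°W): β = 55°.
tan(apparent dip) = tan 71° · sin 55° = 2.3790
apparent dip = arctan 2.3790 = 67.20°

67°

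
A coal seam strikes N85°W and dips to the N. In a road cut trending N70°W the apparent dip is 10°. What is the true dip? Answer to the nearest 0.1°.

34.3°

β = acute angle between strike N85°W and section N70°W = 15°.
tan δ = tan α / sin β = tan 10° / sin 15° = 0.1763 / 0.2588 = 0.6813
δ = arctan(0.6813) = 34.27°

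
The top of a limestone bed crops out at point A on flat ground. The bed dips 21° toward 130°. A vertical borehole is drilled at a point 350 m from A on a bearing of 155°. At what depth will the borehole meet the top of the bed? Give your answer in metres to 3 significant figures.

122 m

The hole lies 25° from the dip direction, so the down-dip offset is 350 × cos 25° = 317.21 m.
Depth = down-dip offset × tan(dip) = 317.21 × tan 21° = 317.21 × 0.3839
Depth = 121.76 m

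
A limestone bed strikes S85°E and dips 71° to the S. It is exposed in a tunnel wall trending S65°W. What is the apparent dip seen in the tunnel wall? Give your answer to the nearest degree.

55°

The strike is S85°E and the section trends S65°W; the acute angle between them is β = 30°.
tan(apparent dip) = tan 71° · sin 30° = 1.4521
apparent dip = arctan 1.4521 = 55.45°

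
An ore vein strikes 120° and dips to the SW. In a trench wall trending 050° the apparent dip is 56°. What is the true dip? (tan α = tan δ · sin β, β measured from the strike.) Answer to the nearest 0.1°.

β = acute angle between strike 120° and section 050° = 70°.
tan(true dip) = tan 56° / sin 70° = 1.5777
true dip = arctan 1.5777 = 57.63°

57.6°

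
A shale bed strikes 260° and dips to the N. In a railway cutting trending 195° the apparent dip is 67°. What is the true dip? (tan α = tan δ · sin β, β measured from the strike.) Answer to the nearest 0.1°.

The section is 65° from the strike.
tan δ = tan α / sin β = tan 67° / sin 65° = 2.3559 / 0.9063 = 2.5994
true dip = arctan 2.5994 = 68.96°

69.0°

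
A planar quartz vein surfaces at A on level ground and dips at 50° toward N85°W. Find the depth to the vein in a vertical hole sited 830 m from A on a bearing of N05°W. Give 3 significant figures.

The hole lies 80° from the dip direction, so the down-dip offset is 830 × cos 80° = 144.13 m.
Depth = down-dip offset × tan(dip) = 144.13 × tan 50° = 144.13 × 1.1918
Depth = 171.77 m

172 m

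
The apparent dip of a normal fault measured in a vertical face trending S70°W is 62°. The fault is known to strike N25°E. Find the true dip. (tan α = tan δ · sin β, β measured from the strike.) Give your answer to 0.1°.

69.4°

β = acute angle between strike N25°E and section S70°W = 45°.
tan(true dip) = tan 62° / sin 45° = 2.6597
δ = arctan(2.6597) = 69.39°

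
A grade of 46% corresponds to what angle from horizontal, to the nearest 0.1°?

24.7°

tan θ = 46/100 = 0.4600
θ = arctan(0.4600) = 24.70°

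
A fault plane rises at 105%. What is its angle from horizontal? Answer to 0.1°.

tan θ = 105/100 = 1.0500
θ = arctan(1.0500) = 46.40°

46.4°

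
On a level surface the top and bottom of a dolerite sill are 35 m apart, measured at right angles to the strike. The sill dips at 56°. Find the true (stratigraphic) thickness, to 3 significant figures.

True thickness t = w · sin(dip) = 35 × sin 56°
t = 35 × 0.8290 = 29.016 m

29.0 m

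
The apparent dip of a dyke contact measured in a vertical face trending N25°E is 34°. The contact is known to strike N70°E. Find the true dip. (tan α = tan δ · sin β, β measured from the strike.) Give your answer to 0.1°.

The section is 45° from the strike.
tan δ = tan α / sin β = tan 34° / sin 45° = 0.6745 / 0.7071 = 0.9539
δ = arctan(0.9539) = 43.65°

43.6°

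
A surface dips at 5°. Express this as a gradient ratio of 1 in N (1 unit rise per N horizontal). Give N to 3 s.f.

1 in 11.4

1 : N means tan θ = 1/N, so N = 1/tan 5° = 1/0.0875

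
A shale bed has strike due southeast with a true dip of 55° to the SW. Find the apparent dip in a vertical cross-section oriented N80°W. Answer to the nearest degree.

39°

The strike is due southeast and the section trends N80°W; the acute angle between them is β = 35°.
tan(apparent dip) = tan 55° · sin 35° = 0.8192
apparent dip = arctan 0.8192 = 39.32°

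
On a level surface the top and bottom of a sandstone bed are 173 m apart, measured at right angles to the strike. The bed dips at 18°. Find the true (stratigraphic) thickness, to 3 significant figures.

53.5 m

True thickness t = w · sin(dip) = 173 × sin 18°
t = 173 × 0.3090 = 53.460 m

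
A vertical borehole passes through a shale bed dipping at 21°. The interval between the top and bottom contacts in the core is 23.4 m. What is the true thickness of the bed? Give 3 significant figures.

True thickness t = h · cos(dip) = 23.4 × cos 21°
t = 23.4 × 0.9336 = 21.846 m

21.8 m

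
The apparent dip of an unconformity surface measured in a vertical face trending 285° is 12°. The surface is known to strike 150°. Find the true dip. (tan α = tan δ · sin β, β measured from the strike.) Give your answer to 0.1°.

16.7°

The section is 45° from the strike.
tan(true dip) = tan 12° / sin 45° = 0.3006
δ = arctan(0.3006) = 16.73°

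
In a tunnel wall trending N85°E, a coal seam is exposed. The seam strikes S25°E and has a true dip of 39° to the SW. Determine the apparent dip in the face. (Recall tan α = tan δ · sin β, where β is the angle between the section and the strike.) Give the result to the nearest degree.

37°

Angle between strike (S25°E) and section (N85°E): β = 70°.
tan α = tan 39° × sin 70° = 0.8098 × 0.9397 = 0.7609
α = arctan(0.7609) = 37.27°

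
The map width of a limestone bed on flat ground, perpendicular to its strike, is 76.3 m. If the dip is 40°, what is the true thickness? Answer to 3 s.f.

49.0 m

True thickness t = w · sin(dip) = 76.3 × sin 40°
t = 76.3 × 0.6428 = 49.045 m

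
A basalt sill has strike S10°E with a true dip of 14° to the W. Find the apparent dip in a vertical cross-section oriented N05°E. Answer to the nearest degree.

The section lies 15° from the strike.
tan α = tan 14° × sin 15° = 0.2493 × 0.2588 = 0.0645
apparent dip = arctan 0.0645 = 3.69°

4°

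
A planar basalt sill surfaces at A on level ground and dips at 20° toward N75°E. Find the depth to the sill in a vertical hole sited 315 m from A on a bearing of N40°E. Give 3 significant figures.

The hole lies 35° from the dip direction, so the down-dip offset is 315 × cos 35° = 258.03 m.
Depth = down-dip offset × tan(dip) = 258.03 × tan 20° = 258.03 × 0.3640
Depth = 93.92 m

93.9 m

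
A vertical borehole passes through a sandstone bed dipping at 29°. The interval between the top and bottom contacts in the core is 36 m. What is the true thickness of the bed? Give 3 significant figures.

31.5 m

True thickness t = h · cos(dip) = 36 × cos 29°
t = 36 × 0.8746 = 31.486 m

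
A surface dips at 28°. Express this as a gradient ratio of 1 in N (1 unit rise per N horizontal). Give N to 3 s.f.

1 in 1.88

1 : N means tan θ = 1/N, so N = 1/tan 28° = 1/0.5317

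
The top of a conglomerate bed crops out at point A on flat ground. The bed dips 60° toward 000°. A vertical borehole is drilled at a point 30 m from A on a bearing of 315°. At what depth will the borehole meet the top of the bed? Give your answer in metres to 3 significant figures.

The hole lies 45° from the dip direction, so the down-dip offset is 30 × cos 45° = 21.21 m.
Depth = down-dip offset × tan(dip) = 21.21 × tan 60° = 21.21 × 1.7321
Depth = 36.74 m

36.7 m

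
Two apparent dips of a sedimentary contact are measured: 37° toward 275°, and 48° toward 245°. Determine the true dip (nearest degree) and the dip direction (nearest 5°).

The two traces are lines in the plane: v₁ = (sin 275°·cos 37°, cos 275°·cos 37°, −sin 37°), v₂ = (sin 245°·cos 48°, cos 245°·cos 48°, −sin 48°).
n = v₁ × v₂ = (-0.222, -0.226, 0.267) (taken with n_z > 0).
True dip = arccos(n_z / |n|) = arccos(0.6446) = 49.9°.
Dip direction = atan2(-0.222, -0.226) = 224° (azimuth of n's horizontal projection).

true dip 50°, dip direction 225°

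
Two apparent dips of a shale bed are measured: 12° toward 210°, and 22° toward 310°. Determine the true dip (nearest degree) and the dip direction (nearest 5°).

true dip 26°, dip direction 275°

The two traces are lines in the plane: v₁ = (sin 210°·cos 12°, cos 210°·cos 12°, −sin 12°), v₂ = (sin 310°·cos 22°, cos 310°·cos 22°, −sin 22°).
The plane normal is n = v₁ × v₂ ∝ (-0.441, 0.036, 0.893).
Dip δ = arctan(|n_h|/n_z) = arctan(0.443/0.893) = 26.4°.
Dip direction = azimuth of (n_x, n_y) = atan2(-0.441, 0.036) = 275°.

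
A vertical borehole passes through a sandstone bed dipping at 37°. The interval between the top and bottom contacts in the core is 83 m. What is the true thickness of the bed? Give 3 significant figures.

True thickness t = h · cos(dip) = 83 × cos 37°
t = 83 × 0.7986 = 66.287 m

66.3 m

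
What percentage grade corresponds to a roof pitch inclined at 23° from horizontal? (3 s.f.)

42.4%

grade % = 100 × tan 23° = 100 × 0.4245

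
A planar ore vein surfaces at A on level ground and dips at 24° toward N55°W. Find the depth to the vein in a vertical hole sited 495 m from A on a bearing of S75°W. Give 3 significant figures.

The hole lies 50° from the dip direction, so the down-dip offset is 495 × cos 50° = 318.18 m.
Depth = down-dip offset × tan(dip) = 318.18 × tan 24° = 318.18 × 0.4452
Depth = 141.66 m

142 m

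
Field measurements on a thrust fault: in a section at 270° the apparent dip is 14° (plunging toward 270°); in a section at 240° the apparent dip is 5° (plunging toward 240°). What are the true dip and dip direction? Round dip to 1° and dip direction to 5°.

true dip 20°, dip direction 315°

Each apparent-dip line lies in the plane. As unit vectors (x east, y north, z up), v₁ plunges 14°→270° and v₂ plunges 5°→240°.
n = v₁ × v₂ = (-0.121, 0.124, 0.483) (taken with n_z > 0).
tan δ = √(n_x²+n_y²)/n_z = 0.173/0.483, so δ = 19.7°.
The horizontal component of n points toward azimuth atan2(n_x, n_y) = 316°, the dip direction.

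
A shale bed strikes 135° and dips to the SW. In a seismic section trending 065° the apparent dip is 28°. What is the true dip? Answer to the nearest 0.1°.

29.5°

β = acute angle between strike 135° and section 065° = 70°.
tan δ = tan α / sin β = tan 28° / sin 70° = 0.5317 / 0.9397 = 0.5658
true dip = arctan 0.5658 = 29.50°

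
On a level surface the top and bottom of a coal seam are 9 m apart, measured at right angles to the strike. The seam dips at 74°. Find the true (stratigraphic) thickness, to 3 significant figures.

8.65 m

True thickness t = w · sin(dip) = 9 × sin 74°
t = 9 × 0.9613 = 8.651 m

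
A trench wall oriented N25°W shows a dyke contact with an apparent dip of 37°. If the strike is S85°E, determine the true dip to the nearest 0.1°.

41.0°

β = acute angle between strike S85°E and section N25°W = 60°.
tan(true dip) = tan 37° / sin 60° = 0.8701
true dip = arctan 0.8701 = 41.03°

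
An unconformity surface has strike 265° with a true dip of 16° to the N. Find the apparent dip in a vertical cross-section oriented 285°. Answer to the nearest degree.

6°

The strike is 265° and the section trends 285°; the acute angle between them is β = 20°.
tan(apparent dip) = tan 16° · sin 20° = 0.0981
apparent dip = arctan 0.0981 = 5.60°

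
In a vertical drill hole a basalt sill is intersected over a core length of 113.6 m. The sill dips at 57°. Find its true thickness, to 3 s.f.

True thickness t = h · cos(dip) = 113.6 × cos 57°
t = 113.6 × 0.5446 = 61.871 m

61.9 m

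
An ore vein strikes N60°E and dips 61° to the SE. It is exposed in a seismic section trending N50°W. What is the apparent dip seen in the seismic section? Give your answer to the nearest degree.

59°

The section lies 70° from the strike.
tan(apparent dip) = tan 61° · sin 70° = 1.6953
α = arctan(1.6953) = 59.46°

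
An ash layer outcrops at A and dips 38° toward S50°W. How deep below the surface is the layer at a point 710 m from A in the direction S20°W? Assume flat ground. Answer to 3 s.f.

The hole lies 30° from the dip direction, so the down-dip offset is 710 × cos 30° = 614.88 m.
Depth = down-dip offset × tan(dip) = 614.88 × tan 38° = 614.88 × 0.7813
Depth = 480.40 m

480 m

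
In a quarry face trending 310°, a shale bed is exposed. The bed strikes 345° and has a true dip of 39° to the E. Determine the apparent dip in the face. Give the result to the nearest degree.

The strike is 345° and the section trends 310°; the acute angle between them is β = 35°.
tan α = tan 39° × sin 35° = 0.8098 × 0.5736 = 0.4645
apparent dip = arctan 0.4645 = 24.91°

25°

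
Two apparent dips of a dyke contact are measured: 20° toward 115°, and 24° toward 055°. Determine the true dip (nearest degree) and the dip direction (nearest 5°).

Each apparent-dip line lies in the plane. As unit vectors (x east, y north, z up), v₁ plunges 20°→115° and v₂ plunges 24°→055°.
n = v₁ × v₂ = (0.341, 0.090, 0.743) (taken with n_z > 0).
tan δ = √(n_x²+n_y²)/n_z = 0.353/0.743, so δ = 25.4°.
The horizontal component of n points toward azimuth atan2(n_x, n_y) = 75°, the dip direction.

true dip 25°, dip direction 075°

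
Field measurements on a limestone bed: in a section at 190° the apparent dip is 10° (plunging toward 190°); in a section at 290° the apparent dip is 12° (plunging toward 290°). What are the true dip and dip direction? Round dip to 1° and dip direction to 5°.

true dip 17°, dip direction 245°

The two traces are lines in the plane: v₁ = (sin 190°·cos 10°, cos 190°·cos 10°, −sin 10°), v₂ = (sin 290°·cos 12°, cos 290°·cos 12°, −sin 12°).
Cross product v₁ × v₂ gives the pole to the plane: n ∝ (-0.260, -0.124, 0.949).
Dip δ = arctan(|n_h|/n_z) = arctan(0.288/0.949) = 16.9°.
Dip direction = atan2(-0.260, -0.124) = 244° (azimuth of n's horizontal projection).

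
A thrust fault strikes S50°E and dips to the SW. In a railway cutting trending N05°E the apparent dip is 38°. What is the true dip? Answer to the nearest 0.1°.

β = acute angle between strike S50°E and section N05°E = 55°.
tan(true dip) = tan 38° / sin 55° = 0.9538
δ = arctan(0.9538) = 43.64°

43.6°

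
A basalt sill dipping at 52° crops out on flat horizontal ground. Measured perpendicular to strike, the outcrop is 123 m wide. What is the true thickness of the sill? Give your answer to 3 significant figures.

96.9 m

True thickness t = w · sin(dip) = 123 × sin 52°
t = 123 × 0.7880 = 96.925 m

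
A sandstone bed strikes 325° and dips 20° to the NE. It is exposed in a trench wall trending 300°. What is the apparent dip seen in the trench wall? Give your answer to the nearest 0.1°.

The strike is 325° and the section trends 300°; the acute angle between them is β = 25°.
tan(apparent dip) = tan 20° · sin 25° = 0.1538
α = arctan(0.1538) = 8.74°

8.7°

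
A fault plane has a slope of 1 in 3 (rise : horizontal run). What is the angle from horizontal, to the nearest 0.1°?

tan θ = 1/3 = 0.3333
θ = arctan(0.3333) = 18.43°

18.4°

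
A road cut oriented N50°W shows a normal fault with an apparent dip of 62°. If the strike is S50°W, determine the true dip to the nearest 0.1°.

62.4°

β = acute angle between strike S50°W and section N50°W = 80°.
tan(true dip) = tan 62° / sin 80° = 1.9097
true dip = arctan 1.9097 = 62.36°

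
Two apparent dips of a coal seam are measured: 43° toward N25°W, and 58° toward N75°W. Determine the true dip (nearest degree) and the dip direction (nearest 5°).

true dip 58°, dip direction 280°

The two traces are lines in the plane: v₁ = (sin 335°·cos 43°, cos 335°·cos 43°, −sin 43°), v₂ = (sin 285°·cos 58°, cos 285°·cos 58°, −sin 58°).
The plane normal is n = v₁ × v₂ ∝ (-0.469, 0.087, 0.297).
True dip = arccos(n_z / |n|) = arccos(0.5288) = 58.1°.
Dip direction = azimuth of (n_x, n_y) = atan2(-0.469, 0.087) = 281°.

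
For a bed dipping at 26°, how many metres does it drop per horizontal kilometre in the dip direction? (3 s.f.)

488 m

drop per km = 1000 × tan 26° = 1000 × 0.4877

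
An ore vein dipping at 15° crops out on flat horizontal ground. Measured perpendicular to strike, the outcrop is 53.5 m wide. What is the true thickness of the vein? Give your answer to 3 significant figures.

13.8 m

True thickness t = w · sin(dip) = 53.5 × sin 15°
t = 53.5 × 0.2588 = 13.847 m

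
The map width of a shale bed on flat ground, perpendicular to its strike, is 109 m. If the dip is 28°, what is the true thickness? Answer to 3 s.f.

51.2 m

True thickness t = w · sin(dip) = 109 × sin 28°
t = 109 × 0.4695 = 51.172 m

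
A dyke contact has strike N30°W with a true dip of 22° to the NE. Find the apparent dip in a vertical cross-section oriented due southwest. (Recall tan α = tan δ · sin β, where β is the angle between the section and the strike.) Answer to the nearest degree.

21°

Angle between strike (N30°W) and section (due southwest): β = 75°.
tan α = tan 22° × sin 75° = 0.4040 × 0.9659 = 0.3903
α = arctan(0.3903) = 21.32°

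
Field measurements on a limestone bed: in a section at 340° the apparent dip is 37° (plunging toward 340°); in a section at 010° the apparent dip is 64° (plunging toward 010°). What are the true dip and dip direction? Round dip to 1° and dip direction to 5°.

Each apparent-dip line lies in the plane. As unit vectors (x east, y north, z up), v₁ plunges 37°→340° and v₂ plunges 64°→010°.
Cross product v₁ × v₂ gives the pole to the plane: n ∝ (0.415, 0.291, 0.175).
tan δ = √(n_x²+n_y²)/n_z = 0.507/0.175, so δ = 70.9°.
The horizontal component of n points toward azimuth atan2(n_x, n_y) = 55°, the dip direction.

true dip 71°, dip direction 055°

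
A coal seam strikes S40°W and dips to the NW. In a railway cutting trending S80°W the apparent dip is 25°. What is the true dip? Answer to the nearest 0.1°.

36.0°

The section is 40° from the strike.
tan δ = tan α / sin β = tan 25° / sin 40° = 0.4663 / 0.6428 = 0.7254
δ = arctan(0.7254) = 35.96°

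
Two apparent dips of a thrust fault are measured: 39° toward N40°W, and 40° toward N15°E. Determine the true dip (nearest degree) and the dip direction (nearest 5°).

The two traces are lines in the plane: v₁ = (sin 320°·cos 39°, cos 320°·cos 39°, −sin 39°), v₂ = (sin 15°·cos 40°, cos 15°·cos 40°, −sin 40°).
n = v₁ × v₂ = (-0.083, 0.446, 0.488) (taken with n_z > 0).
True dip = arccos(n_z / |n|) = arccos(0.7323) = 42.9°.
Dip direction = azimuth of (n_x, n_y) = atan2(-0.083, 0.446) = 349°.

true dip 43°, dip direction 350°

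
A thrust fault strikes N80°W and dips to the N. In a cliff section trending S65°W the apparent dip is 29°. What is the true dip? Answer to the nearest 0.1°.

The section is 35° from the strike.
tan(true dip) = tan 29° / sin 35° = 0.9664
true dip = arctan 0.9664 = 44.02°

44.0°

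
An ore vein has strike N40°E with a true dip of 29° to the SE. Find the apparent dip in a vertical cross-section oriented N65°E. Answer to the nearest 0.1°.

13.2°

Angle between strike (N40°E) and section (N65°E): β = 25°.
tan(apparent dip) = tan 29° · sin 25° = 0.2343
apparent dip = arctan 0.2343 = 13.18°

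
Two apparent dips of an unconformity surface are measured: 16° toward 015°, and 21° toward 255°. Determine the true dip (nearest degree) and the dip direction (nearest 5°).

Each apparent-dip line lies in the plane. As unit vectors (x east, y north, z up), v₁ plunges 16°→015° and v₂ plunges 21°→255°.
n = v₁ × v₂ = (-0.399, 0.338, 0.777) (taken with n_z > 0).
True dip = arccos(n_z / |n|) = arccos(0.8296) = 33.9°.
The horizontal component of n points toward azimuth atan2(n_x, n_y) = 310°, the dip direction.

true dip 34°, dip direction 310°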